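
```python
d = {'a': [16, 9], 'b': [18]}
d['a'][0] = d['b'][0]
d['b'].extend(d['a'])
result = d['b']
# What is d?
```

After line 1: d = {'a': [16, 9], 'b': [18]}
After line 2 (a[0] = b[0] = 18): d = {'a': [18, 9], 'b': [18]}
After line 3 (b.extend(a) appends [18, 9]): d = {'a': [18, 9], 'b': [18, 18, 9]}
After line 4: result = d['b'] = [18, 18, 9]

{'a': [18, 9], 'b': [18, 18, 9]}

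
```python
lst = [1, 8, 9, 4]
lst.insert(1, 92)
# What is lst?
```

[1, 92, 8, 9, 4]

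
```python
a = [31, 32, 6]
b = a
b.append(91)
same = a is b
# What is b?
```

After line 1: a = [31, 32, 6]
After line 2 (b = a is an alias, same object): a = [31, 32, 6], b = [31, 32, 6]
After line 3 (b.append mutates the shared list): a = [31, 32, 6, 91], b = [31, 32, 6, 91]
After line 4 (same = a is b; same object -> True): same = True

[31, 32, 6, 91]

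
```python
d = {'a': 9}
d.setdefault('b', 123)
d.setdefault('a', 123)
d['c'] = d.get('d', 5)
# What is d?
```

After line 1: d = {'a': 9}
After line 2 (setdefault adds 'b'=123): d = {'a': 9, 'b': 123}
After line 3 (setdefault 'a' no-op, already exists): d = {'a': 9, 'b': 123}
After line 4 (get('d', 5) returns default since 'd' not in d): d = {'a': 9, 'b': 123, 'c': 5}

{'a': 9, 'b': 123, 'c': 5}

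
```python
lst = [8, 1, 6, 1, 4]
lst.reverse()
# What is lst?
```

[4, 1, 6, 1, 8]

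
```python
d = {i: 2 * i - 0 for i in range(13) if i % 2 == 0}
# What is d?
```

{0: 0, 2: 4, 4: 8, 6: 12, 8: 16, 10: 20, 12: 24}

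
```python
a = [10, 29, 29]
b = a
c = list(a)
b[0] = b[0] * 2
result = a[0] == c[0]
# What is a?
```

After line 1: a = [10, 29, 29]
After line 2 (b = a, alias): a = [10, 29, 29], b = [10, 29, 29]
After line 3 (c = list(a) is a copy, new object): c = [10, 29, 29]
After line 4 (b[0] = 10 * 2 = 20; mutates shared a/b): a = b = [20, 29, 29], c = [10, 29, 29]
After line 5 (a[0] = 20, c[0] = 10; result = False)

[20, 29, 29]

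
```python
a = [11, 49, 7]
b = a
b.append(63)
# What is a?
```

After line 1: a = [11, 49, 7]
After line 2 (b = a is an alias, same object): a = [11, 49, 7], b = [11, 49, 7]
After line 3 (b.append mutates the shared list): a = [11, 49, 7, 63], b = [11, 49, 7, 63]

[11, 49, 7, 63]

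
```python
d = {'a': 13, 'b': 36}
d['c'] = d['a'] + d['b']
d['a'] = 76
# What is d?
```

After line 1: d = {'a': 13, 'b': 36}
After line 2 (d['c'] = 13 + 36): d = {'a': 13, 'b': 36, 'c': 49}
After line 3: d = {'a': 76, 'b': 36, 'c': 49}

{'a': 76, 'b': 36, 'c': 49}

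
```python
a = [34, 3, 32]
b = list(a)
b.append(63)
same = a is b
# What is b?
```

After line 1: a = [34, 3, 32]
After line 2 (b = list(a) is a shallow copy, new object): a = [34, 3, 32], b = [34, 3, 32]
After line 3 (append only mutates b): a = [34, 3, 32], b = [34, 3, 32, 63]
After line 4 (same = a is b; different objects -> False): same = False

[34, 3, 32, 63]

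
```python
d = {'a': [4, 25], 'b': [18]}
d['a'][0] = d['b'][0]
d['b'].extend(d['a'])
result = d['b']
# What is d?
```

After line 1: d = {'a': [4, 25], 'b': [18]}
After line 2 (a[0] = b[0] = 18): d = {'a': [18, 25], 'b': [18]}
After line 3 (b.extend(a) appends [18, 25]): d = {'a': [18, 25], 'b': [18, 18, 25]}
After line 4: result = d['b'] = [18, 18, 25]

{'a': [18, 25], 'b': [18, 18, 25]}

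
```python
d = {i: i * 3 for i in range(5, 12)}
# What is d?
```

{5: 15, 6: 18, 7: 21, 8: 24, 9: 27, 10: 30, 11: 33}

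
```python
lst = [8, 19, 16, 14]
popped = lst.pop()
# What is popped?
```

14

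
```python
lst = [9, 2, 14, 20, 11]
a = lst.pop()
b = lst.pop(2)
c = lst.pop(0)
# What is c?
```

After line 1: lst = [9, 2, 14, 20, 11]
After line 2 (pop() -> a = 11): lst = [9, 2, 14, 20]
After line 3 (pop(2) -> b = 14): lst = [9, 2, 20]
After line 4 (pop(0) -> c = 9): lst = [2, 20]

9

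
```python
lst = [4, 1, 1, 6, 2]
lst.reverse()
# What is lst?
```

[2, 6, 1, 1, 4]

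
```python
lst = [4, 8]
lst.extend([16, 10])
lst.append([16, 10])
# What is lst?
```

After line 1: lst = [4, 8]
After line 2 (extend unpacks [16, 10]): lst = [4, 8, 16, 10]
After line 3 (append adds [16, 10] as single element): lst = [4, 8, 16, 10, [16, 10]]

[4, 8, 16, 10, [16, 10]]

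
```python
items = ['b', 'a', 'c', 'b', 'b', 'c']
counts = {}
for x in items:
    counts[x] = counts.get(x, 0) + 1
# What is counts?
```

Initial: counts = {}, items = ['b', 'a', 'c', 'b', 'b', 'c']
See 'b': counts = {'b': 1}
See 'a': counts = {'b': 1, 'a': 1}
See 'c': counts = {'b': 1, 'a': 1, 'c': 1}
See 'b': counts = {'b': 2, 'a': 1, 'c': 1}
See 'b': counts = {'b': 3, 'a': 1, 'c': 1}
See 'c': counts = {'b': 3, 'a': 1, 'c': 2}

{'b': 3, 'a': 1, 'c': 2}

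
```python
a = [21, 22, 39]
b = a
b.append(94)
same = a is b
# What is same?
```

After line 1: a = [21, 22, 39]
After line 2 (b = a is an alias, same object): a = [21, 22, 39], b = [21, 22, 39]
After line 3 (b.append mutates the shared list): a = [21, 22, 39, 94], b = [21, 22, 39, 94]
After line 4 (same = a is b; same object -> True): same = True

True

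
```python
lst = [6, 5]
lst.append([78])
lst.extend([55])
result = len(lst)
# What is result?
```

After line 1: lst = [6, 5]
After line 2 (append adds [78] as single element): lst = [6, 5, [78]]
After line 3 (extend unpacks [55], adds 55): lst = [6, 5, [78], 55]
After line 4: result = len(lst) = 4

4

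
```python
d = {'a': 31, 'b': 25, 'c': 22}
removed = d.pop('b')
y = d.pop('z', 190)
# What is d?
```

After line 1: d = {'a': 31, 'b': 25, 'c': 22}
After line 2 (pop 'b' returns 25): d = {'a': 31, 'c': 22}, removed = 25
After line 3 (pop 'z' missing, returns default 190): d = {'a': 31, 'c': 22}, y = 190

{'a': 31, 'c': 22}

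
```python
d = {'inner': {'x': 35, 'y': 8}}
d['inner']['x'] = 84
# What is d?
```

After line 1: d = {'inner': {'x': 35, 'y': 8}}
After line 2 (inner x overwritten): d = {'inner': {'x': 84, 'y': 8}}

{'inner': {'x': 84, 'y': 8}}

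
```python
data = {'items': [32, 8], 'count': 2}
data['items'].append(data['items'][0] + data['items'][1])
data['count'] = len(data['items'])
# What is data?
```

After line 1: data = {'items': [32, 8], 'count': 2}
After line 2 (append 32 + 8 = 40): data = {'items': [32, 8, 40], 'count': 2}
After line 3 (count = len(items) = 3): data = {'items': [32, 8, 40], 'count': 3}

{'items': [32, 8, 40], 'count': 3}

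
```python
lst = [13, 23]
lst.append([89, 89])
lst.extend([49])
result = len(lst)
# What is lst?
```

After line 1: lst = [13, 23]
After line 2 (append adds [89, 89] as single element): lst = [13, 23, [89, 89]]
After line 3 (extend unpacks [49], adds 49): lst = [13, 23, [89, 89], 49]
After line 4: result = len(lst) = 4

[13, 23, [89, 89], 49]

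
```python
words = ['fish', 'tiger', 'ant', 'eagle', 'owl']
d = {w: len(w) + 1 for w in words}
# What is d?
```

{'fish': 5, 'tiger': 6, 'ant': 4, 'eagle': 6, 'owl': 4}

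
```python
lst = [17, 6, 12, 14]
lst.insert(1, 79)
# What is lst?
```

[17, 79, 6, 12, 14]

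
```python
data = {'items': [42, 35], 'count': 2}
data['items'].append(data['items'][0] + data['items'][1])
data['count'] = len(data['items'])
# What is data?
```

After line 1: data = {'items': [42, 35], 'count': 2}
After line 2 (append 42 + 35 = 77): data = {'items': [42, 35, 77], 'count': 2}
After line 3 (count = len(items) = 3): data = {'items': [42, 35, 77], 'count': 3}

{'items': [42, 35, 77], 'count': 3}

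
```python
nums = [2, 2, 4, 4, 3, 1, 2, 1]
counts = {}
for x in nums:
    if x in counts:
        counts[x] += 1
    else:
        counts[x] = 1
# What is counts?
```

Initial: counts = {}, nums = [2, 2, 4, 4, 3, 1, 2, 1]
See 2: counts = {2: 1}
See 2: counts = {2: 2}
See 4: counts = {2: 2, 4: 1}
See 4: counts = {2: 2, 4: 2}
See 3: counts = {2: 2, 4: 2, 3: 1}
See 1: counts = {2: 2, 4: 2, 3: 1, 1: 1}
See 2: counts = {2: 3, 4: 2, 3: 1, 1: 1}
See 1: counts = {2: 3, 4: 2, 3: 1, 1: 2}

{2: 3, 4: 2, 3: 1, 1: 2}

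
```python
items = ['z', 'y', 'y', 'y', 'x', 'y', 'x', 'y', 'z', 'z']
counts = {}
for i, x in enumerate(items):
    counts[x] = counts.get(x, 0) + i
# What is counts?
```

Initial: counts = {}, items = ['z', 'y', 'y', 'y', 'x', 'y', 'x', 'y', 'z', 'z']
i=0, x='z': counts = {'z': 0}
i=1, x='y': counts = {'z': 0, 'y': 1}
i=2, x='y': counts = {'z': 0, 'y': 3}
i=3, x='y': counts = {'z': 0, 'y': 6}
i=4, x='x': counts = {'z': 0, 'y': 6, 'x': 4}
i=5, x='y': counts = {'z': 0, 'y': 11, 'x': 4}
i=6, x='x': counts = {'z': 0, 'y': 11, 'x': 10}
i=7, x='y': counts = {'z': 0, 'y': 18, 'x': 10}
i=8, x='z': counts = {'z': 8, 'y': 18, 'x': 10}
i=9, x='z': counts = {'z': 17, 'y': 18, 'x': 10}

{'z': 17, 'y': 18, 'x': 10}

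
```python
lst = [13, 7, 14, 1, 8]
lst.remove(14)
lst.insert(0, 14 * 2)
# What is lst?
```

After line 1: lst = [13, 7, 14, 1, 8]
After line 2 (remove first 14): lst = [13, 7, 1, 8]
After line 3 (insert 28 at index 0): lst = [28, 13, 7, 1, 8]

[28, 13, 7, 1, 8]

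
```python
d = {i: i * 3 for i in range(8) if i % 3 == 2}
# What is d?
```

{2: 6, 5: 15}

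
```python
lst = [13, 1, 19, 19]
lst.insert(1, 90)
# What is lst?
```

[13, 90, 1, 19, 19]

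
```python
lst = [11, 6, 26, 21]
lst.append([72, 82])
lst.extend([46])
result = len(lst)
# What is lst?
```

After line 1: lst = [11, 6, 26, 21]
After line 2 (append adds [72, 82] as single element): lst = [11, 6, 26, 21, [72, 82]]
After line 3 (extend unpacks [46], adds 46): lst = [11, 6, 26, 21, [72, 82], 46]
After line 4: result = len(lst) = 6

[11, 6, 26, 21, [72, 82], 46]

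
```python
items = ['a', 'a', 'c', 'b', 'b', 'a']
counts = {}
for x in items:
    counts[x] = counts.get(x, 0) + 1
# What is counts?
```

Initial: counts = {}, items = ['a', 'a', 'c', 'b', 'b', 'a']
See 'a': counts = {'a': 1}
See 'a': counts = {'a': 2}
See 'c': counts = {'a': 2, 'c': 1}
See 'b': counts = {'a': 2, 'c': 1, 'b': 1}
See 'b': counts = {'a': 2, 'c': 1, 'b': 2}
See 'a': counts = {'a': 3, 'c': 1, 'b': 2}

{'a': 3, 'c': 1, 'b': 2}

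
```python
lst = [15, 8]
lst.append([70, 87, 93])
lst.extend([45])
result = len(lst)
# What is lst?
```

After line 1: lst = [15, 8]
After line 2 (append adds [70, 87, 93] as single element): lst = [15, 8, [70, 87, 93]]
After line 3 (extend unpacks [45], adds 45): lst = [15, 8, [70, 87, 93], 45]
After line 4: result = len(lst) = 4

[15, 8, [70, 87, 93], 45]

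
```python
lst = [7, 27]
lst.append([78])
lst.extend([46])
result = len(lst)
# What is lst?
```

After line 1: lst = [7, 27]
After line 2 (append adds [78] as single element): lst = [7, 27, [78]]
After line 3 (extend unpacks [46], adds 46): lst = [7, 27, [78], 46]
After line 4: result = len(lst) = 4

[7, 27, [78], 46]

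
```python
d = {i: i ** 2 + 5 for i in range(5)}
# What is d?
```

{0: 5, 1: 6, 2: 9, 3: 14, 4: 21}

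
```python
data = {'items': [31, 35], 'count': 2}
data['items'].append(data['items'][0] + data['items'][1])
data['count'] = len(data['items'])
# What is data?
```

After line 1: data = {'items': [31, 35], 'count': 2}
After line 2 (append 31 + 35 = 66): data = {'items': [31, 35, 66], 'count': 2}
After line 3 (count = len(items) = 3): data = {'items': [31, 35, 66], 'count': 3}

{'items': [31, 35, 66], 'count': 3}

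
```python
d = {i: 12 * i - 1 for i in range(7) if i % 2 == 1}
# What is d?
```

{1: 11, 3: 35, 5: 59}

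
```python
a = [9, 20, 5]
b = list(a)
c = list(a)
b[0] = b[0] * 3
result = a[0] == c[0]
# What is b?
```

After line 1: a = [9, 20, 5]
After line 2 (b = list(a), copy): a = [9, 20, 5], b = [9, 20, 5]
After line 3 (c = list(a) is a copy, new object): c = [9, 20, 5]
After line 4 (b[0] = 9 * 3 = 27; only b mutates (copy)): a = [9, 20, 5], b = [27, 20, 5], c = [9, 20, 5]
After line 5 (a[0] = 9, c[0] = 9; result = True)

[27, 20, 5]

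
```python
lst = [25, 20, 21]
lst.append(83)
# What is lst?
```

[25, 20, 21, 83]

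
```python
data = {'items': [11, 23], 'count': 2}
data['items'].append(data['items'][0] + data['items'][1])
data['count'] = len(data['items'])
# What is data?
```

After line 1: data = {'items': [11, 23], 'count': 2}
After line 2 (append 11 + 23 = 34): data = {'items': [11, 23, 34], 'count': 2}
After line 3 (count = len(items) = 3): data = {'items': [11, 23, 34], 'count': 3}

{'items': [11, 23, 34], 'count': 3}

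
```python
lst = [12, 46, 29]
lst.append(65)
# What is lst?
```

[12, 46, 29, 65]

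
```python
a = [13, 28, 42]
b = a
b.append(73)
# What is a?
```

After line 1: a = [13, 28, 42]
After line 2 (b = a is an alias, same object): a = [13, 28, 42], b = [13, 28, 42]
After line 3 (b.append mutates the shared list): a = [13, 28, 42, 73], b = [13, 28, 42, 73]

[13, 28, 42, 73]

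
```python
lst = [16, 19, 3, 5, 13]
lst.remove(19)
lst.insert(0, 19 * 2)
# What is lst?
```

After line 1: lst = [16, 19, 3, 5, 13]
After line 2 (remove first 19): lst = [16, 3, 5, 13]
After line 3 (insert 38 at index 0): lst = [38, 16, 3, 5, 13]

[38, 16, 3, 5, 13]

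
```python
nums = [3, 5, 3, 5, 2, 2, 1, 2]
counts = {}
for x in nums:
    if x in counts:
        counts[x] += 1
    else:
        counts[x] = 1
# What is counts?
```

Initial: counts = {}, nums = [3, 5, 3, 5, 2, 2, 1, 2]
See 3: counts = {3: 1}
See 5: counts = {3: 1, 5: 1}
See 3: counts = {3: 2, 5: 1}
See 5: counts = {3: 2, 5: 2}
See 2: counts = {3: 2, 5: 2, 2: 1}
See 2: counts = {3: 2, 5: 2, 2: 2}
See 1: counts = {3: 2, 5: 2, 2: 2, 1: 1}
See 2: counts = {3: 2, 5: 2, 2: 3, 1: 1}

{3: 2, 5: 2, 2: 3, 1: 1}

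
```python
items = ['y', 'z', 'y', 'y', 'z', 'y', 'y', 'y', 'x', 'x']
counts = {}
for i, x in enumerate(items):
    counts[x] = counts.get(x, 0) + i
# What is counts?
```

Initial: counts = {}, items = ['y', 'z', 'y', 'y', 'z', 'y', 'y', 'y', 'x', 'x']
i=0, x='y': counts = {'y': 0}
i=1, x='z': counts = {'y': 0, 'z': 1}
i=2, x='y': counts = {'y': 2, 'z': 1}
i=3, x='y': counts = {'y': 5, 'z': 1}
i=4, x='z': counts = {'y': 5, 'z': 5}
i=5, x='y': counts = {'y': 10, 'z': 5}
i=6, x='y': counts = {'y': 16, 'z': 5}
i=7, x='y': counts = {'y': 23, 'z': 5}
i=8, x='x': counts = {'y': 23, 'z': 5, 'x': 8}
i=9, x='x': counts = {'y': 23, 'z': 5, 'x': 17}

{'y': 23, 'z': 5, 'x': 17}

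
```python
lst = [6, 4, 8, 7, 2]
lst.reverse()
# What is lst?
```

[2, 7, 8, 4, 6]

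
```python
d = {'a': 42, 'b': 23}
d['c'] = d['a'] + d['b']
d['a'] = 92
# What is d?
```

After line 1: d = {'a': 42, 'b': 23}
After line 2 (d['c'] = 42 + 23): d = {'a': 42, 'b': 23, 'c': 65}
After line 3: d = {'a': 92, 'b': 23, 'c': 65}

{'a': 92, 'b': 23, 'c': 65}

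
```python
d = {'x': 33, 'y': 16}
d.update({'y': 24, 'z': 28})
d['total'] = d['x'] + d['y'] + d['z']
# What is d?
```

After line 1: d = {'x': 33, 'y': 16}
After line 2 (y overwritten, z added): d = {'x': 33, 'y': 24, 'z': 28}
After line 3 (total = 33 + 24 + 28 = 85): d = {'x': 33, 'y': 24, 'z': 28, 'total': 85}

{'x': 33, 'y': 24, 'z': 28, 'total': 85}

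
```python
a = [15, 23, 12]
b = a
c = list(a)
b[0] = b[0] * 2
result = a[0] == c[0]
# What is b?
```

After line 1: a = [15, 23, 12]
After line 2 (b = a, alias): a = [15, 23, 12], b = [15, 23, 12]
After line 3 (c = list(a) is a copy, new object): c = [15, 23, 12]
After line 4 (b[0] = 15 * 2 = 30; mutates shared a/b): a = b = [30, 23, 12], c = [15, 23, 12]
After line 5 (a[0] = 30, c[0] = 15; result = False)

[30, 23, 12]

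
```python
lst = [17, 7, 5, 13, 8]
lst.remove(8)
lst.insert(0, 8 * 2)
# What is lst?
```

After line 1: lst = [17, 7, 5, 13, 8]
After line 2 (remove first 8): lst = [17, 7, 5, 13]
After line 3 (insert 16 at index 0): lst = [16, 17, 7, 5, 13]

[16, 17, 7, 5, 13]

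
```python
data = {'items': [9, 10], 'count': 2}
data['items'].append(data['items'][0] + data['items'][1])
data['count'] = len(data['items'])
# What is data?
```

After line 1: data = {'items': [9, 10], 'count': 2}
After line 2 (append 9 + 10 = 19): data = {'items': [9, 10, 19], 'count': 2}
After line 3 (count = len(items) = 3): data = {'items': [9, 10, 19], 'count': 3}

{'items': [9, 10, 19], 'count': 3}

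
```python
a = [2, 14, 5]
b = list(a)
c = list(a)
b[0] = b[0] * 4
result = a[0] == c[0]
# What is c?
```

After line 1: a = [2, 14, 5]
After line 2 (b = list(a), copy): a = [2, 14, 5], b = [2, 14, 5]
After line 3 (c = list(a) is a copy, new object): c = [2, 14, 5]
After line 4 (b[0] = 2 * 4 = 8; only b mutates (copy)): a = [2, 14, 5], b = [8, 14, 5], c = [2, 14, 5]
After line 5 (a[0] = 2, c[0] = 2; result = True)

[2, 14, 5]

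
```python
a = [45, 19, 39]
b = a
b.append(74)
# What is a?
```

After line 1: a = [45, 19, 39]
After line 2 (b = a is an alias, same object): a = [45, 19, 39], b = [45, 19, 39]
After line 3 (b.append mutates the shared list): a = [45, 19, 39, 74], b = [45, 19, 39, 74]

[45, 19, 39, 74]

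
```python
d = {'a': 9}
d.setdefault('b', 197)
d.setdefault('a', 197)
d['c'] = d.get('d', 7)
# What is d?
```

After line 1: d = {'a': 9}
After line 2 (setdefault adds 'b'=197): d = {'a': 9, 'b': 197}
After line 3 (setdefault 'a' no-op, already exists): d = {'a': 9, 'b': 197}
After line 4 (get('d', 7) returns default since 'd' not in d): d = {'a': 9, 'b': 197, 'c': 7}

{'a': 9, 'b': 197, 'c': 7}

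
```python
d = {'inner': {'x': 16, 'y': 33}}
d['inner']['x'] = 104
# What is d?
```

After line 1: d = {'inner': {'x': 16, 'y': 33}}
After line 2 (inner x overwritten): d = {'inner': {'x': 104, 'y': 33}}

{'inner': {'x': 104, 'y': 33}}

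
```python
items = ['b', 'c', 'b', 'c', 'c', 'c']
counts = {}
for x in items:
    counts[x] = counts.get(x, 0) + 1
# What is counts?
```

Initial: counts = {}, items = ['b', 'c', 'b', 'c', 'c', 'c']
See 'b': counts = {'b': 1}
See 'c': counts = {'b': 1, 'c': 1}
See 'b': counts = {'b': 2, 'c': 1}
See 'c': counts = {'b': 2, 'c': 2}
See 'c': counts = {'b': 2, 'c': 3}
See 'c': counts = {'b': 2, 'c': 4}

{'b': 2, 'c': 4}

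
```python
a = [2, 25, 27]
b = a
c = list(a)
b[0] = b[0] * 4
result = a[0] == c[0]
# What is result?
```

After line 1: a = [2, 25, 27]
After line 2 (b = a, alias): a = [2, 25, 27], b = [2, 25, 27]
After line 3 (c = list(a) is a copy, new object): c = [2, 25, 27]
After line 4 (b[0] = 2 * 4 = 8; mutates shared a/b): a = b = [8, 25, 27], c = [2, 25, 27]
After line 5 (a[0] = 8, c[0] = 2; result = False)

False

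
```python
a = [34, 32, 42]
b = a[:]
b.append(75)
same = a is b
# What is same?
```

After line 1: a = [34, 32, 42]
After line 2 (b = a[:] is a shallow copy, new object): a = [34, 32, 42], b = [34, 32, 42]
After line 3 (append only mutates b): a = [34, 32, 42], b = [34, 32, 42, 75]
After line 4 (same = a is b; different objects -> False): same = False

False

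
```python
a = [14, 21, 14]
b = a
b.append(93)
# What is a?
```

After line 1: a = [14, 21, 14]
After line 2 (b = a is an alias, same object): a = [14, 21, 14], b = [14, 21, 14]
After line 3 (b.append mutates the shared list): a = [14, 21, 14, 93], b = [14, 21, 14, 93]

[14, 21, 14, 93]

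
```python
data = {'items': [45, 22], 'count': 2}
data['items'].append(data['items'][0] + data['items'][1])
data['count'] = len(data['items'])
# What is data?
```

After line 1: data = {'items': [45, 22], 'count': 2}
After line 2 (append 45 + 22 = 67): data = {'items': [45, 22, 67], 'count': 2}
After line 3 (count = len(items) = 3): data = {'items': [45, 22, 67], 'count': 3}

{'items': [45, 22, 67], 'count': 3}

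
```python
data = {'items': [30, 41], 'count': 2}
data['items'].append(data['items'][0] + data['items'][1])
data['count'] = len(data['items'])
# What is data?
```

After line 1: data = {'items': [30, 41], 'count': 2}
After line 2 (append 30 + 41 = 71): data = {'items': [30, 41, 71], 'count': 2}
After line 3 (count = len(items) = 3): data = {'items': [30, 41, 71], 'count': 3}

{'items': [30, 41, 71], 'count': 3}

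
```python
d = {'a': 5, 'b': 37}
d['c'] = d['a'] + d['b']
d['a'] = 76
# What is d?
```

After line 1: d = {'a': 5, 'b': 37}
After line 2 (d['c'] = 5 + 37): d = {'a': 5, 'b': 37, 'c': 42}
After line 3: d = {'a': 76, 'b': 37, 'c': 42}

{'a': 76, 'b': 37, 'c': 42}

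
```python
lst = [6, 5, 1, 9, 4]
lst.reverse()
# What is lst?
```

[4, 9, 1, 5, 6]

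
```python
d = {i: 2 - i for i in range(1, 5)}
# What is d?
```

{1: 1, 2: 0, 3: -1, 4: -2}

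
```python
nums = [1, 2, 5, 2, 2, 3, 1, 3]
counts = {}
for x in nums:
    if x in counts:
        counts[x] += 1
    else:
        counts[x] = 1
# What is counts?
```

Initial: counts = {}, nums = [1, 2, 5, 2, 2, 3, 1, 3]
See 1: counts = {1: 1}
See 2: counts = {1: 1, 2: 1}
See 5: counts = {1: 1, 2: 1, 5: 1}
See 2: counts = {1: 1, 2: 2, 5: 1}
See 2: counts = {1: 1, 2: 3, 5: 1}
See 3: counts = {1: 1, 2: 3, 5: 1, 3: 1}
See 1: counts = {1: 2, 2: 3, 5: 1, 3: 1}
See 3: counts = {1: 2, 2: 3, 5: 1, 3: 2}

{1: 2, 2: 3, 5: 1, 3: 2}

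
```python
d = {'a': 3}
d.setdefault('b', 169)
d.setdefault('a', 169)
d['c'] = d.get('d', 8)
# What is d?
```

After line 1: d = {'a': 3}
After line 2 (setdefault adds 'b'=169): d = {'a': 3, 'b': 169}
After line 3 (setdefault 'a' no-op, already exists): d = {'a': 3, 'b': 169}
After line 4 (get('d', 8) returns default since 'd' not in d): d = {'a': 3, 'b': 169, 'c': 8}

{'a': 3, 'b': 169, 'c': 8}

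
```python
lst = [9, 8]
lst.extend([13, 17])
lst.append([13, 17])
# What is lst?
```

After line 1: lst = [9, 8]
After line 2 (extend unpacks [13, 17]): lst = [9, 8, 13, 17]
After line 3 (append adds [13, 17] as single element): lst = [9, 8, 13, 17, [13, 17]]

[9, 8, 13, 17, [13, 17]]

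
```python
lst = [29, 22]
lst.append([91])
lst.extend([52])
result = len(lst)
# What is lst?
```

After line 1: lst = [29, 22]
After line 2 (append adds [91] as single element): lst = [29, 22, [91]]
After line 3 (extend unpacks [52], adds 52): lst = [29, 22, [91], 52]
After line 4: result = len(lst) = 4

[29, 22, [91], 52]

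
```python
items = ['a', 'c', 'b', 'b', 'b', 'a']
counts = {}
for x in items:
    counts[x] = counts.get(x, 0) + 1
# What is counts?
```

Initial: counts = {}, items = ['a', 'c', 'b', 'b', 'b', 'a']
See 'a': counts = {'a': 1}
See 'c': counts = {'a': 1, 'c': 1}
See 'b': counts = {'a': 1, 'c': 1, 'b': 1}
See 'b': counts = {'a': 1, 'c': 1, 'b': 2}
See 'b': counts = {'a': 1, 'c': 1, 'b': 3}
See 'a': counts = {'a': 2, 'c': 1, 'b': 3}

{'a': 2, 'c': 1, 'b': 3}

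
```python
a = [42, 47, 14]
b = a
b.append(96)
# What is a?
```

After line 1: a = [42, 47, 14]
After line 2 (b = a is an alias, same object): a = [42, 47, 14], b = [42, 47, 14]
After line 3 (b.append mutates the shared list): a = [42, 47, 14, 96], b = [42, 47, 14, 96]

[42, 47, 14, 96]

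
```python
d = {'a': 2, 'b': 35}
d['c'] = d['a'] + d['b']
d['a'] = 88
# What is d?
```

After line 1: d = {'a': 2, 'b': 35}
After line 2 (d['c'] = 2 + 35): d = {'a': 2, 'b': 35, 'c': 37}
After line 3: d = {'a': 88, 'b': 35, 'c': 37}

{'a': 88, 'b': 35, 'c': 37}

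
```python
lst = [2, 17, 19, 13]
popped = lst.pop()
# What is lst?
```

[2, 17, 19]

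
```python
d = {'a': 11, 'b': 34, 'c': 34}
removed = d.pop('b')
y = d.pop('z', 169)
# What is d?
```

After line 1: d = {'a': 11, 'b': 34, 'c': 34}
After line 2 (pop 'b' returns 34): d = {'a': 11, 'c': 34}, removed = 34
After line 3 (pop 'z' missing, returns default 169): d = {'a': 11, 'c': 34}, y = 169

{'a': 11, 'c': 34}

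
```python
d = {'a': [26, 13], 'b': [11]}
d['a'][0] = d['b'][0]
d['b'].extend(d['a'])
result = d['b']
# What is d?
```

After line 1: d = {'a': [26, 13], 'b': [11]}
After line 2 (a[0] = b[0] = 11): d = {'a': [11, 13], 'b': [11]}
After line 3 (b.extend(a) appends [11, 13]): d = {'a': [11, 13], 'b': [11, 11, 13]}
After line 4: result = d['b'] = [11, 11, 13]

{'a': [11, 13], 'b': [11, 11, 13]}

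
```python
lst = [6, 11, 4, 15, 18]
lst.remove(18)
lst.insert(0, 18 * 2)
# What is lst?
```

After line 1: lst = [6, 11, 4, 15, 18]
After line 2 (remove first 18): lst = [6, 11, 4, 15]
After line 3 (insert 36 at index 0): lst = [36, 6, 11, 4, 15]

[36, 6, 11, 4, 15]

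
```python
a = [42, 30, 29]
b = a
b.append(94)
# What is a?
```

After line 1: a = [42, 30, 29]
After line 2 (b = a is an alias, same object): a = [42, 30, 29], b = [42, 30, 29]
After line 3 (b.append mutates the shared list): a = [42, 30, 29, 94], b = [42, 30, 29, 94]

[42, 30, 29, 94]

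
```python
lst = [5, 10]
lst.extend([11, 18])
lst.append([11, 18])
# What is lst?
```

After line 1: lst = [5, 10]
After line 2 (extend unpacks [11, 18]): lst = [5, 10, 11, 18]
After line 3 (append adds [11, 18] as single element): lst = [5, 10, 11, 18, [11, 18]]

[5, 10, 11, 18, [11, 18]]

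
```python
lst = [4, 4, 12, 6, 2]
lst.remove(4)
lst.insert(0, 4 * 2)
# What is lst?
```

After line 1: lst = [4, 4, 12, 6, 2]
After line 2 (remove first 4): lst = [4, 12, 6, 2]
After line 3 (insert 8 at index 0): lst = [8, 4, 12, 6, 2]

[8, 4, 12, 6, 2]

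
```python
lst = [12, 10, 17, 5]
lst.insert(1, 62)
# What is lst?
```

[12, 62, 10, 17, 5]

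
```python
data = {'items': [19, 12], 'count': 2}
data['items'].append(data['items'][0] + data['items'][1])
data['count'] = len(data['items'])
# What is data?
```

After line 1: data = {'items': [19, 12], 'count': 2}
After line 2 (append 19 + 12 = 31): data = {'items': [19, 12, 31], 'count': 2}
After line 3 (count = len(items) = 3): data = {'items': [19, 12, 31], 'count': 3}

{'items': [19, 12, 31], 'count': 3}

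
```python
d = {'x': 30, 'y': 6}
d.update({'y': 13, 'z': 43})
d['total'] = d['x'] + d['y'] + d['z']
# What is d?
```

After line 1: d = {'x': 30, 'y': 6}
After line 2 (y overwritten, z added): d = {'x': 30, 'y': 13, 'z': 43}
After line 3 (total = 30 + 13 + 43 = 86): d = {'x': 30, 'y': 13, 'z': 43, 'total': 86}

{'x': 30, 'y': 13, 'z': 43, 'total': 86}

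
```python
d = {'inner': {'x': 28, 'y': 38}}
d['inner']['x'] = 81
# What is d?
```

After line 1: d = {'inner': {'x': 28, 'y': 38}}
After line 2 (inner x overwritten): d = {'inner': {'x': 81, 'y': 38}}

{'inner': {'x': 81, 'y': 38}}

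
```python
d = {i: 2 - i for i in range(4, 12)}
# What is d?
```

{4: -2, 5: -3, 6: -4, 7: -5, 8: -6, 9: -7, 10: -8, 11: -9}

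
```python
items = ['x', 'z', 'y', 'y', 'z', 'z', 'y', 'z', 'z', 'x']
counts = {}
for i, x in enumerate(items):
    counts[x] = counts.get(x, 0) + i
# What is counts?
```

Initial: counts = {}, items = ['x', 'z', 'y', 'y', 'z', 'z', 'y', 'z', 'z', 'x']
i=0, x='x': counts = {'x': 0}
i=1, x='z': counts = {'x': 0, 'z': 1}
i=2, x='y': counts = {'x': 0, 'z': 1, 'y': 2}
i=3, x='y': counts = {'x': 0, 'z': 1, 'y': 5}
i=4, x='z': counts = {'x': 0, 'z': 5, 'y': 5}
i=5, x='z': counts = {'x': 0, 'z': 10, 'y': 5}
i=6, x='y': counts = {'x': 0, 'z': 10, 'y': 11}
i=7, x='z': counts = {'x': 0, 'z': 17, 'y': 11}
i=8, x='z': counts = {'x': 0, 'z': 25, 'y': 11}
i=9, x='x': counts = {'x': 9, 'z': 25, 'y': 11}

{'x': 9, 'z': 25, 'y': 11}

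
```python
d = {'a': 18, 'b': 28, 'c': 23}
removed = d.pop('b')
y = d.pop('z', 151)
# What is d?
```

After line 1: d = {'a': 18, 'b': 28, 'c': 23}
After line 2 (pop 'b' returns 28): d = {'a': 18, 'c': 23}, removed = 28
After line 3 (pop 'z' missing, returns default 151): d = {'a': 18, 'c': 23}, y = 151

{'a': 18, 'c': 23}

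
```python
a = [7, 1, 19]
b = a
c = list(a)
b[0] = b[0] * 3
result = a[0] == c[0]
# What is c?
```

After line 1: a = [7, 1, 19]
After line 2 (b = a, alias): a = [7, 1, 19], b = [7, 1, 19]
After line 3 (c = list(a) is a copy, new object): c = [7, 1, 19]
After line 4 (b[0] = 7 * 3 = 21; mutates shared a/b): a = b = [21, 1, 19], c = [7, 1, 19]
After line 5 (a[0] = 21, c[0] = 7; result = False)

[7, 1, 19]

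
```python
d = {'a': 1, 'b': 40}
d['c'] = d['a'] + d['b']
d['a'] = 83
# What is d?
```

After line 1: d = {'a': 1, 'b': 40}
After line 2 (d['c'] = 1 + 40): d = {'a': 1, 'b': 40, 'c': 41}
After line 3: d = {'a': 83, 'b': 40, 'c': 41}

{'a': 83, 'b': 40, 'c': 41}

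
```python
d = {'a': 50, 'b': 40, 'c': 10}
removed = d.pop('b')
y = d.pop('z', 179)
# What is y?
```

After line 1: d = {'a': 50, 'b': 40, 'c': 10}
After line 2 (pop 'b' returns 40): d = {'a': 50, 'c': 10}, removed = 40
After line 3 (pop 'z' missing, returns default 179): d = {'a': 50, 'c': 10}, y = 179

179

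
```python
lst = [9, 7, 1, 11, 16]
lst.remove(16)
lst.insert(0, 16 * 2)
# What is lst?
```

After line 1: lst = [9, 7, 1, 11, 16]
After line 2 (remove first 16): lst = [9, 7, 1, 11]
After line 3 (insert 32 at index 0): lst = [32, 9, 7, 1, 11]

[32, 9, 7, 1, 11]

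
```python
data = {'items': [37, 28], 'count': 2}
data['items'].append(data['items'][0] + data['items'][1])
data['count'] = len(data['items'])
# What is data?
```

After line 1: data = {'items': [37, 28], 'count': 2}
After line 2 (append 37 + 28 = 65): data = {'items': [37, 28, 65], 'count': 2}
After line 3 (count = len(items) = 3): data = {'items': [37, 28, 65], 'count': 3}

{'items': [37, 28, 65], 'count': 3}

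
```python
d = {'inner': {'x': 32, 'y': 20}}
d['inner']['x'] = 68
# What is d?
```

After line 1: d = {'inner': {'x': 32, 'y': 20}}
After line 2 (inner x overwritten): d = {'inner': {'x': 68, 'y': 20}}

{'inner': {'x': 68, 'y': 20}}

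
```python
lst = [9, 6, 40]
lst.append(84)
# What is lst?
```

[9, 6, 40, 84]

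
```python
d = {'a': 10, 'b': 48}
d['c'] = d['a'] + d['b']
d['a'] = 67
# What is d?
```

After line 1: d = {'a': 10, 'b': 48}
After line 2 (d['c'] = 10 + 48): d = {'a': 10, 'b': 48, 'c': 58}
After line 3: d = {'a': 67, 'b': 48, 'c': 58}

{'a': 67, 'b': 48, 'c': 58}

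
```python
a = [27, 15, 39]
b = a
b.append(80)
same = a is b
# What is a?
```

After line 1: a = [27, 15, 39]
After line 2 (b = a is an alias, same object): a = [27, 15, 39], b = [27, 15, 39]
After line 3 (b.append mutates the shared list): a = [27, 15, 39, 80], b = [27, 15, 39, 80]
After line 4 (same = a is b; same object -> True): same = True

[27, 15, 39, 80]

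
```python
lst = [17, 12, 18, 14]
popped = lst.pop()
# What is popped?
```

14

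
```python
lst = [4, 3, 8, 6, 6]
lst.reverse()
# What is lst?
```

[6, 6, 8, 3, 4]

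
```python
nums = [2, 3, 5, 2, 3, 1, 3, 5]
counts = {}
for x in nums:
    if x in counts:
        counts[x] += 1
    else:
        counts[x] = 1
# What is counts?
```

Initial: counts = {}, nums = [2, 3, 5, 2, 3, 1, 3, 5]
See 2: counts = {2: 1}
See 3: counts = {2: 1, 3: 1}
See 5: counts = {2: 1, 3: 1, 5: 1}
See 2: counts = {2: 2, 3: 1, 5: 1}
See 3: counts = {2: 2, 3: 2, 5: 1}
See 1: counts = {2: 2, 3: 2, 5: 1, 1: 1}
See 3: counts = {2: 2, 3: 3, 5: 1, 1: 1}
See 5: counts = {2: 2, 3: 3, 5: 2, 1: 1}

{2: 2, 3: 3, 5: 2, 1: 1}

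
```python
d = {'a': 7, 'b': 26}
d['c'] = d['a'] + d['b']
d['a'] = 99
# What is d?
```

After line 1: d = {'a': 7, 'b': 26}
After line 2 (d['c'] = 7 + 26): d = {'a': 7, 'b': 26, 'c': 33}
After line 3: d = {'a': 99, 'b': 26, 'c': 33}

{'a': 99, 'b': 26, 'c': 33}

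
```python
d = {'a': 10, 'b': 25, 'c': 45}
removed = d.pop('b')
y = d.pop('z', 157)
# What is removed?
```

After line 1: d = {'a': 10, 'b': 25, 'c': 45}
After line 2 (pop 'b' returns 25): d = {'a': 10, 'c': 45}, removed = 25
After line 3 (pop 'z' missing, returns default 157): d = {'a': 10, 'c': 45}, y = 157

25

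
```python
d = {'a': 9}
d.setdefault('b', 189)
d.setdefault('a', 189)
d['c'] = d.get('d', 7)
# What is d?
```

After line 1: d = {'a': 9}
After line 2 (setdefault adds 'b'=189): d = {'a': 9, 'b': 189}
After line 3 (setdefault 'a' no-op, already exists): d = {'a': 9, 'b': 189}
After line 4 (get('d', 7) returns default since 'd' not in d): d = {'a': 9, 'b': 189, 'c': 7}

{'a': 9, 'b': 189, 'c': 7}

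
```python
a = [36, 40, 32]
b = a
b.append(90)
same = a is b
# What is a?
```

After line 1: a = [36, 40, 32]
After line 2 (b = a is an alias, same object): a = [36, 40, 32], b = [36, 40, 32]
After line 3 (b.append mutates the shared list): a = [36, 40, 32, 90], b = [36, 40, 32, 90]
After line 4 (same = a is b; same object -> True): same = True

[36, 40, 32, 90]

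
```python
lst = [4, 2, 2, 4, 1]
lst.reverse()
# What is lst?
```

[1, 4, 2, 2, 4]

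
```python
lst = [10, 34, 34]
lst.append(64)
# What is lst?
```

[10, 34, 34, 64]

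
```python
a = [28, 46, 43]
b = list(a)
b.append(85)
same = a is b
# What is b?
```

After line 1: a = [28, 46, 43]
After line 2 (b = list(a) is a shallow copy, new object): a = [28, 46, 43], b = [28, 46, 43]
After line 3 (append only mutates b): a = [28, 46, 43], b = [28, 46, 43, 85]
After line 4 (same = a is b; different objects -> False): same = False

[28, 46, 43, 85]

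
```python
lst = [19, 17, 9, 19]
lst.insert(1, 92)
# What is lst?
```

[19, 92, 17, 9, 19]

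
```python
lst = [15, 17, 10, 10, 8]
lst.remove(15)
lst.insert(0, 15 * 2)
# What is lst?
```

After line 1: lst = [15, 17, 10, 10, 8]
After line 2 (remove first 15): lst = [17, 10, 10, 8]
After line 3 (insert 30 at index 0): lst = [30, 17, 10, 10, 8]

[30, 17, 10, 10, 8]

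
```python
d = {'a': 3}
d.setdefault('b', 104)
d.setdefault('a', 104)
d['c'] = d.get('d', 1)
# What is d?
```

After line 1: d = {'a': 3}
After line 2 (setdefault adds 'b'=104): d = {'a': 3, 'b': 104}
After line 3 (setdefault 'a' no-op, already exists): d = {'a': 3, 'b': 104}
After line 4 (get('d', 1) returns default since 'd' not in d): d = {'a': 3, 'b': 104, 'c': 1}

{'a': 3, 'b': 104, 'c': 1}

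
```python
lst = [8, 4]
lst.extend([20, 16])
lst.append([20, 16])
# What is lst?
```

After line 1: lst = [8, 4]
After line 2 (extend unpacks [20, 16]): lst = [8, 4, 20, 16]
After line 3 (append adds [20, 16] as single element): lst = [8, 4, 20, 16, [20, 16]]

[8, 4, 20, 16, [20, 16]]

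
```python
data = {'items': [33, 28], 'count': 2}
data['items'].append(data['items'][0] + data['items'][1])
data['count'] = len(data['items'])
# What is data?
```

After line 1: data = {'items': [33, 28], 'count': 2}
After line 2 (append 33 + 28 = 61): data = {'items': [33, 28, 61], 'count': 2}
After line 3 (count = len(items) = 3): data = {'items': [33, 28, 61], 'count': 3}

{'items': [33, 28, 61], 'count': 3}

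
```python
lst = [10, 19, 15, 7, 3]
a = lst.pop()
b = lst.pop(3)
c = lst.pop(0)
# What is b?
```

After line 1: lst = [10, 19, 15, 7, 3]
After line 2 (pop() -> a = 3): lst = [10, 19, 15, 7]
After line 3 (pop(3) -> b = 7): lst = [10, 19, 15]
After line 4 (pop(0) -> c = 10): lst = [19, 15]

7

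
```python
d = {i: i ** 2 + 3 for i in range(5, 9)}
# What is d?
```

{5: 28, 6: 39, 7: 52, 8: 67}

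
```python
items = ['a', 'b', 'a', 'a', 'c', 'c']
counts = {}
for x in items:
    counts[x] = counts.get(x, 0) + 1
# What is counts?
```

Initial: counts = {}, items = ['a', 'b', 'a', 'a', 'c', 'c']
See 'a': counts = {'a': 1}
See 'b': counts = {'a': 1, 'b': 1}
See 'a': counts = {'a': 2, 'b': 1}
See 'a': counts = {'a': 3, 'b': 1}
See 'c': counts = {'a': 3, 'b': 1, 'c': 1}
See 'c': counts = {'a': 3, 'b': 1, 'c': 2}

{'a': 3, 'b': 1, 'c': 2}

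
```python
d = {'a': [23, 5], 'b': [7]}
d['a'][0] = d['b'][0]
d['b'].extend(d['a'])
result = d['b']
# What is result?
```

After line 1: d = {'a': [23, 5], 'b': [7]}
After line 2 (a[0] = b[0] = 7): d = {'a': [7, 5], 'b': [7]}
After line 3 (b.extend(a) appends [7, 5]): d = {'a': [7, 5], 'b': [7, 7, 5]}
After line 4: result = d['b'] = [7, 7, 5]

[7, 7, 5]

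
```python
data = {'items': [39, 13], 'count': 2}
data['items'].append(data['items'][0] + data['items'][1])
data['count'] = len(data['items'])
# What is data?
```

After line 1: data = {'items': [39, 13], 'count': 2}
After line 2 (append 39 + 13 = 52): data = {'items': [39, 13, 52], 'count': 2}
After line 3 (count = len(items) = 3): data = {'items': [39, 13, 52], 'count': 3}

{'items': [39, 13, 52], 'count': 3}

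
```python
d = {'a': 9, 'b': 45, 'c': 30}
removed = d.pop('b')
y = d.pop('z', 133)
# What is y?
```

After line 1: d = {'a': 9, 'b': 45, 'c': 30}
After line 2 (pop 'b' returns 45): d = {'a': 9, 'c': 30}, removed = 45
After line 3 (pop 'z' missing, returns default 133): d = {'a': 9, 'c': 30}, y = 133

133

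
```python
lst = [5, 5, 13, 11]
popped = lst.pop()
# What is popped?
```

11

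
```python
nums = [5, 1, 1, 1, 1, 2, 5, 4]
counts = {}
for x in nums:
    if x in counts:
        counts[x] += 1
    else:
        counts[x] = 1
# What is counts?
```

Initial: counts = {}, nums = [5, 1, 1, 1, 1, 2, 5, 4]
See 5: counts = {5: 1}
See 1: counts = {5: 1, 1: 1}
See 1: counts = {5: 1, 1: 2}
See 1: counts = {5: 1, 1: 3}
See 1: counts = {5: 1, 1: 4}
See 2: counts = {5: 1, 1: 4, 2: 1}
See 5: counts = {5: 2, 1: 4, 2: 1}
See 4: counts = {5: 2, 1: 4, 2: 1, 4: 1}

{5: 2, 1: 4, 2: 1, 4: 1}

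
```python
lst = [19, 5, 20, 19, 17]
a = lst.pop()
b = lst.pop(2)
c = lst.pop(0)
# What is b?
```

After line 1: lst = [19, 5, 20, 19, 17]
After line 2 (pop() -> a = 17): lst = [19, 5, 20, 19]
After line 3 (pop(2) -> b = 20): lst = [19, 5, 19]
After line 4 (pop(0) -> c = 19): lst = [5, 19]

20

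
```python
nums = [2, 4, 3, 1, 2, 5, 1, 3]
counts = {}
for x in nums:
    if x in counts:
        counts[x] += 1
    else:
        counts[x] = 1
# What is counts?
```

Initial: counts = {}, nums = [2, 4, 3, 1, 2, 5, 1, 3]
See 2: counts = {2: 1}
See 4: counts = {2: 1, 4: 1}
See 3: counts = {2: 1, 4: 1, 3: 1}
See 1: counts = {2: 1, 4: 1, 3: 1, 1: 1}
See 2: counts = {2: 2, 4: 1, 3: 1, 1: 1}
See 5: counts = {2: 2, 4: 1, 3: 1, 1: 1, 5: 1}
See 1: counts = {2: 2, 4: 1, 3: 1, 1: 2, 5: 1}
See 3: counts = {2: 2, 4: 1, 3: 2, 1: 2, 5: 1}

{2: 2, 4: 1, 3: 2, 1: 2, 5: 1}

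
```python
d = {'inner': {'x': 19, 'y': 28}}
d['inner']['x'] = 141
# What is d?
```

After line 1: d = {'inner': {'x': 19, 'y': 28}}
After line 2 (inner x overwritten): d = {'inner': {'x': 141, 'y': 28}}

{'inner': {'x': 141, 'y': 28}}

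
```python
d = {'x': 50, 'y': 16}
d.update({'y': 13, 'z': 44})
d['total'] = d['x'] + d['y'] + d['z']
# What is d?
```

After line 1: d = {'x': 50, 'y': 16}
After line 2 (y overwritten, z added): d = {'x': 50, 'y': 13, 'z': 44}
After line 3 (total = 50 + 13 + 44 = 107): d = {'x': 50, 'y': 13, 'z': 44, 'total': 107}

{'x': 50, 'y': 13, 'z': 44, 'total': 107}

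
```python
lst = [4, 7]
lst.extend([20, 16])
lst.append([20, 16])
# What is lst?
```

After line 1: lst = [4, 7]
After line 2 (extend unpacks [20, 16]): lst = [4, 7, 20, 16]
After line 3 (append adds [20, 16] as single element): lst = [4, 7, 20, 16, [20, 16]]

[4, 7, 20, 16, [20, 16]]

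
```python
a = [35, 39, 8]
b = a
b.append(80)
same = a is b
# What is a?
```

After line 1: a = [35, 39, 8]
After line 2 (b = a is an alias, same object): a = [35, 39, 8], b = [35, 39, 8]
After line 3 (b.append mutates the shared list): a = [35, 39, 8, 80], b = [35, 39, 8, 80]
After line 4 (same = a is b; same object -> True): same = True

[35, 39, 8, 80]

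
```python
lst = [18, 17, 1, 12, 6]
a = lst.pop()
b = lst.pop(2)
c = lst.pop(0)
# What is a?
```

After line 1: lst = [18, 17, 1, 12, 6]
After line 2 (pop() -> a = 6): lst = [18, 17, 1, 12]
After line 3 (pop(2) -> b = 1): lst = [18, 17, 12]
After line 4 (pop(0) -> c = 18): lst = [17, 12]

6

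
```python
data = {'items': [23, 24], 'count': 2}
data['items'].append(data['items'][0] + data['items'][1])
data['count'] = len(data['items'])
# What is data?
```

After line 1: data = {'items': [23, 24], 'count': 2}
After line 2 (append 23 + 24 = 47): data = {'items': [23, 24, 47], 'count': 2}
After line 3 (count = len(items) = 3): data = {'items': [23, 24, 47], 'count': 3}

{'items': [23, 24, 47], 'count': 3}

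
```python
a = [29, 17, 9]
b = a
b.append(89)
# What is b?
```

After line 1: a = [29, 17, 9]
After line 2 (b = a is an alias, same object): a = [29, 17, 9], b = [29, 17, 9]
After line 3 (b.append mutates the shared list): a = [29, 17, 9, 89], b = [29, 17, 9, 89]

[29, 17, 9, 89]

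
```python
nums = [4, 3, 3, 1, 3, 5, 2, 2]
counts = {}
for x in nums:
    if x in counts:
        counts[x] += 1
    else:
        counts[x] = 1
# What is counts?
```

Initial: counts = {}, nums = [4, 3, 3, 1, 3, 5, 2, 2]
See 4: counts = {4: 1}
See 3: counts = {4: 1, 3: 1}
See 3: counts = {4: 1, 3: 2}
See 1: counts = {4: 1, 3: 2, 1: 1}
See 3: counts = {4: 1, 3: 3, 1: 1}
See 5: counts = {4: 1, 3: 3, 1: 1, 5: 1}
See 2: counts = {4: 1, 3: 3, 1: 1, 5: 1, 2: 1}
See 2: counts = {4: 1, 3: 3, 1: 1, 5: 1, 2: 2}

{4: 1, 3: 3, 1: 1, 5: 1, 2: 2}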